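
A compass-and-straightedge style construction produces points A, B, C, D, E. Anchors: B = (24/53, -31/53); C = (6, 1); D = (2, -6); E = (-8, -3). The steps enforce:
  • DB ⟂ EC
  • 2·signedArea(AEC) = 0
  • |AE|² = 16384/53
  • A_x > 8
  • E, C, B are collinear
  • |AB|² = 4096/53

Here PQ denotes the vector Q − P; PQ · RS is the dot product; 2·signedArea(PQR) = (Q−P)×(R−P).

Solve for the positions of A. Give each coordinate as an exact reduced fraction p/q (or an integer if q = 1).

1. A_x = 472/53  [line -4·x + 14·y + 10 = 0 ∩ |AE|² = 16384/53]
2. A_y = 97/53  [line -4·x + 14·y + 10 = 0 ∩ |AE|² = 16384/53]
   → A = (472/53, 97/53)

A = (472/53, 97/53)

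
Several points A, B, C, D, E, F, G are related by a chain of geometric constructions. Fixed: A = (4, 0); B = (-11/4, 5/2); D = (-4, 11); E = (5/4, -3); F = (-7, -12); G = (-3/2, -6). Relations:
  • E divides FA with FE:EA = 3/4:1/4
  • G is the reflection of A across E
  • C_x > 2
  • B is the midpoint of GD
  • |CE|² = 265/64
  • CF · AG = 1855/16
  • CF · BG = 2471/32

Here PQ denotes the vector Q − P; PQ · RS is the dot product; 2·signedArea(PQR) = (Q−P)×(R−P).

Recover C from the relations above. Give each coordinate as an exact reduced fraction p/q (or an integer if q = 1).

1. C_x = 21/8  [CF · BG = 2471/32 ∩ CF · AG = 1855/16]
2. C_y = -3/2  [CF · BG = 2471/32 ∩ CF · AG = 1855/16]
   → C = (21/8, -3/2)

C = (21/8, -3/2)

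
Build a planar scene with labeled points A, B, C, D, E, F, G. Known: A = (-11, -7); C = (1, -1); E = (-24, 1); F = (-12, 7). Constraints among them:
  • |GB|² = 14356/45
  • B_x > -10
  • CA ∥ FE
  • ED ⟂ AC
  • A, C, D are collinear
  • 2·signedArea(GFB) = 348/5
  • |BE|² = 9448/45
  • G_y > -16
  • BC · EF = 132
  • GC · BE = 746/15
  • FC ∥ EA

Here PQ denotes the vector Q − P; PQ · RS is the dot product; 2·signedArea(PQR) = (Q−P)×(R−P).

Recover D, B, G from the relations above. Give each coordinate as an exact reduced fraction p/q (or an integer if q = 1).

1. D_x = -91/5  [A, C, D are collinear ∩ ED ⟂ AC]
2. D_y = -53/5  [A, C, D are collinear ∩ ED ⟂ AC]
   → D = (-91/5, -53/5)
3. B_x = -146/15  [line -12·x + -6·y + -126 = 0 ∩ |BE|² = 9448/45]
4. B_y = -23/15  [line -12·x + -6·y + -126 = 0 ∩ |BE|² = 9448/45]
   → B = (-146/15, -23/15)
5. G_x = 2  [GC · BE = 746/15 ∩ 2·signedArea(GFB) = 348/5]
6. G_y = -15  [GC · BE = 746/15 ∩ 2·signedArea(GFB) = 348/5]
   → G = (2, -15)

B = (-146/15, -23/15)
D = (-91/5, -53/5)
G = (2, -15)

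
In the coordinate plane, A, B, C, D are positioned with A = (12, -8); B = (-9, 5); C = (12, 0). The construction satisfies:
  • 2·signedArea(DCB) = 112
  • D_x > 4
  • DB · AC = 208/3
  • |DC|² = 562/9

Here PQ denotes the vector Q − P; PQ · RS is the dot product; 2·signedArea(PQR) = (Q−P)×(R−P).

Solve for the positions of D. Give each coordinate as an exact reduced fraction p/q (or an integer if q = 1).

D = (5, -11/3)

1. D_x = 5  [2·signedArea(DCB) = 112 ∩ DB · AC = 208/3]
2. D_y = -11/3  [2·signedArea(DCB) = 112 ∩ DB · AC = 208/3]
   → D = (5, -11/3)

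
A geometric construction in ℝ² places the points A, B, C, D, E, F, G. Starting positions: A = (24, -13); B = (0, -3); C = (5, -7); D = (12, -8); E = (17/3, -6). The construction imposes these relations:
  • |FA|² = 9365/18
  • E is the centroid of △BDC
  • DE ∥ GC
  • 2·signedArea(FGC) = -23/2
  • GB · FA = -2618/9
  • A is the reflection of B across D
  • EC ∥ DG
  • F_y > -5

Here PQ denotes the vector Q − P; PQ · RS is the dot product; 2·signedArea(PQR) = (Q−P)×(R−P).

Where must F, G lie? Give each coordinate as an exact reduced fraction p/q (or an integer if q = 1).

F = (17/6, -9/2)
G = (34/3, -9)

1. G_x = 34/3  [DE ∥ GC ∩ EC ∥ DG]
2. G_y = -9  [DE ∥ GC ∩ EC ∥ DG]
   → G = (34/3, -9)
3. F_x = 17/6  [2·signedArea(FGC) = -23/2 ∩ GB · FA = -2618/9]
4. F_y = -9/2  [2·signedArea(FGC) = -23/2 ∩ GB · FA = -2618/9]
   → F = (17/6, -9/2)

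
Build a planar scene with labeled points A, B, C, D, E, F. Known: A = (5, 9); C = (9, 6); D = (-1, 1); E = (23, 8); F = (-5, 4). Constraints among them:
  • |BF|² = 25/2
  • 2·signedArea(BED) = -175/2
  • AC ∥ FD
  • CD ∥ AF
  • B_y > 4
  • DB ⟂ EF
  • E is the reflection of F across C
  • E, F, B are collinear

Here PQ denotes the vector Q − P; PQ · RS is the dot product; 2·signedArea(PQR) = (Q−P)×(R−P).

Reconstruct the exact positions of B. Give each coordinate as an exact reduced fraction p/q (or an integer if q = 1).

B = (-3/2, 9/2)

1. B_x = -3/2  [E, F, B are collinear ∩ DB ⟂ EF]
2. B_y = 9/2  [E, F, B are collinear ∩ DB ⟂ EF]
   → B = (-3/2, 9/2)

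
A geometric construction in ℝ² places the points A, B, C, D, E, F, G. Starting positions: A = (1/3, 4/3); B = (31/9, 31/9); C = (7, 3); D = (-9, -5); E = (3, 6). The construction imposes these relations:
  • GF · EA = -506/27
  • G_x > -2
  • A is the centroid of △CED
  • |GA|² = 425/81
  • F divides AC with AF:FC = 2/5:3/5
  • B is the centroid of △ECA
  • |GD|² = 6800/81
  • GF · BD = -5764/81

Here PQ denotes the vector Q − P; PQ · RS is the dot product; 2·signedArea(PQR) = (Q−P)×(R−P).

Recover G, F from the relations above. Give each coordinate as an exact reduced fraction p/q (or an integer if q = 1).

F = (3, 2)
G = (-17/9, 7/9)

1. F_x = 3  [F divides AC with AF:FC = 2/5:3/5]
2. F_y = 2  [F divides AC with AF:FC = 2/5:3/5]
   → F = (3, 2)
3. G_x = -17/9  [GF · EA = -506/27 ∩ GF · BD = -5764/81]
4. G_y = 7/9  [GF · EA = -506/27 ∩ GF · BD = -5764/81]
   → G = (-17/9, 7/9)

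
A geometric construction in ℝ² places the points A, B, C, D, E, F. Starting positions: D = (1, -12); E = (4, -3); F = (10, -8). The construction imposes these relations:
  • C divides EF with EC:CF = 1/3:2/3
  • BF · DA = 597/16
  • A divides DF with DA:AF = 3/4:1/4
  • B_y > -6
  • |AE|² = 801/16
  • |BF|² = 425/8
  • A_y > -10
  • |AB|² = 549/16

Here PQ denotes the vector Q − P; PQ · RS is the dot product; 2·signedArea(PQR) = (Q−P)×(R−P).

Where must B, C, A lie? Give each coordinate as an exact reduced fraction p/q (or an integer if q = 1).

A = (31/4, -9)
B = (13/4, -21/4)
C = (6, -14/3)

1. C_x = 6  [C divides EF with EC:CF = 1/3:2/3]
2. C_y = -14/3  [C divides EF with EC:CF = 1/3:2/3]
   → C = (6, -14/3)
3. A_x = 31/4  [A divides DF with DA:AF = 3/4:1/4]
4. A_y = -9  [A divides DF with DA:AF = 3/4:1/4]
   → A = (31/4, -9)
5. B_x = 13/4  [line -27/4·x + -3·y + 99/16 = 0 ∩ |BF|² = 425/8]
6. B_y = -21/4  [line -27/4·x + -3·y + 99/16 = 0 ∩ |BF|² = 425/8]
   → B = (13/4, -21/4)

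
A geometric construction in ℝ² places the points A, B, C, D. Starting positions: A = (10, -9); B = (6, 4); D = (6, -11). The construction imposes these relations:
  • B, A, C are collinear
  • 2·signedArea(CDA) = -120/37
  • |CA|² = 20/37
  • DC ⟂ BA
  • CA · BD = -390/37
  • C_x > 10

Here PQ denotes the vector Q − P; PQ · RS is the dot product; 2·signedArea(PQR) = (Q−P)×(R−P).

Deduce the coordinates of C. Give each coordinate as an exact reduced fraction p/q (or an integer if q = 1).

C = (378/37, -359/37)

1. C_x = 378/37  [B, A, C are collinear ∩ DC ⟂ BA]
2. C_y = -359/37  [B, A, C are collinear ∩ DC ⟂ BA]
   → C = (378/37, -359/37)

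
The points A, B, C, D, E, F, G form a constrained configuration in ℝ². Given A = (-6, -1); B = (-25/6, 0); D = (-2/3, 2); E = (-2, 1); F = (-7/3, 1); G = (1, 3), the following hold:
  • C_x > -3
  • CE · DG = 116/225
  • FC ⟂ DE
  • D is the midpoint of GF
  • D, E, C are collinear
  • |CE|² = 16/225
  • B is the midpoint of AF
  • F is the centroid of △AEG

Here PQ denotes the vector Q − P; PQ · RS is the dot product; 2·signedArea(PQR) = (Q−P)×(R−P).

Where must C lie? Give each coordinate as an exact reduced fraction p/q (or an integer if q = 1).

1. C_x = -166/75  [D, E, C are collinear ∩ FC ⟂ DE]
2. C_y = 21/25  [D, E, C are collinear ∩ FC ⟂ DE]
   → C = (-166/75, 21/25)

C = (-166/75, 21/25)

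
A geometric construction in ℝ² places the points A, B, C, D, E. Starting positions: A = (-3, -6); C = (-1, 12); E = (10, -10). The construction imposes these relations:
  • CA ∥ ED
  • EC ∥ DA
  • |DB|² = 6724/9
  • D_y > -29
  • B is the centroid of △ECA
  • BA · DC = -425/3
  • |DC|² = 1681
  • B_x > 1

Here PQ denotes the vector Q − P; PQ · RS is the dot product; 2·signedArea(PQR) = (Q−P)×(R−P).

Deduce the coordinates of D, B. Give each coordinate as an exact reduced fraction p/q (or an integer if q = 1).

1. D_x = 8  [EC ∥ DA ∩ CA ∥ ED]
2. D_y = -28  [EC ∥ DA ∩ CA ∥ ED]
   → D = (8, -28)
3. B_x = 2  [B is the centroid of △ECA]
4. B_y = -4/3  [B is the centroid of △ECA]
   → B = (2, -4/3)

B = (2, -4/3)
D = (8, -28)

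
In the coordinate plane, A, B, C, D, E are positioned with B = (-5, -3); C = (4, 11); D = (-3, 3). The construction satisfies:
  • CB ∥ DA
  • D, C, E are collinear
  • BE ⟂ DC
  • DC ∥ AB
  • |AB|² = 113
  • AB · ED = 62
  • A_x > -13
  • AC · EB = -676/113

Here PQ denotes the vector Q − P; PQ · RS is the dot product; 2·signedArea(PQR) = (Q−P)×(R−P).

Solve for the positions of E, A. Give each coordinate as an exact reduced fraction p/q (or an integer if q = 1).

A = (-12, -11)
E = (-773/113, -157/113)

1. E_x = -773/113  [D, C, E are collinear ∩ BE ⟂ DC]
2. E_y = -157/113  [D, C, E are collinear ∩ BE ⟂ DC]
   → E = (-773/113, -157/113)
3. A_x = -12  [DC ∥ AB ∩ CB ∥ DA]
4. A_y = -11  [DC ∥ AB ∩ CB ∥ DA]
   → A = (-12, -11)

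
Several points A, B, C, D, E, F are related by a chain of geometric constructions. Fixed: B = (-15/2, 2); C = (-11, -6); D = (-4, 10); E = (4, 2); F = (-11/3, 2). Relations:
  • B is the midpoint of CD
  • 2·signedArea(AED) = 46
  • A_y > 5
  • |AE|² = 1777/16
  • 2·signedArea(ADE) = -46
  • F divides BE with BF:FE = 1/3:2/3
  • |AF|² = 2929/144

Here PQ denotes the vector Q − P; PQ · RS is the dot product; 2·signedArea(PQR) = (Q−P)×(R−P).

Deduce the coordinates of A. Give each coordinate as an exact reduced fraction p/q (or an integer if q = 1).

A = (-23/4, 6)

1. A_x = -23/4  [line 8·x + 8·y + -2 = 0 ∩ |AF|² = 2929/144]
2. A_y = 6  [line 8·x + 8·y + -2 = 0 ∩ |AF|² = 2929/144]
   → A = (-23/4, 6)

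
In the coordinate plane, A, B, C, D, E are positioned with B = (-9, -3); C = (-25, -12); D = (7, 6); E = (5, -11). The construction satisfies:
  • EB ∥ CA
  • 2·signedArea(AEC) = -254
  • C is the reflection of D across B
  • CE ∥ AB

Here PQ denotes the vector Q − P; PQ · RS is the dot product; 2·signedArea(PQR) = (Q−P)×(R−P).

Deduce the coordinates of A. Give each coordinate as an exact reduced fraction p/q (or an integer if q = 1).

1. A_x = -39  [CE ∥ AB ∩ EB ∥ CA]
2. A_y = -4  [CE ∥ AB ∩ EB ∥ CA]
   → A = (-39, -4)

A = (-39, -4)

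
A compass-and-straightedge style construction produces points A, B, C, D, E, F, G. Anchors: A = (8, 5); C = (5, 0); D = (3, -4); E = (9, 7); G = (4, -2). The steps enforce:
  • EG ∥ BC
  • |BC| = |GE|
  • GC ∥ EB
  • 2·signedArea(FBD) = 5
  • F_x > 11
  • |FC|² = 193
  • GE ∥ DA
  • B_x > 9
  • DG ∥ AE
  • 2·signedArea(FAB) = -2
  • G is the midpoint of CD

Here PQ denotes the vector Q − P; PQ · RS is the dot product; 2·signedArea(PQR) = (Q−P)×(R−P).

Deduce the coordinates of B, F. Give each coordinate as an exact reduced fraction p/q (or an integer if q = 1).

1. B_x = 10  [EG ∥ BC ∩ GC ∥ EB]
2. B_y = 9  [EG ∥ BC ∩ GC ∥ EB]
   → B = (10, 9)
3. F_x = 12  [2·signedArea(FBD) = 5 ∩ 2·signedArea(FAB) = -2]
4. F_y = 12  [2·signedArea(FBD) = 5 ∩ 2·signedArea(FAB) = -2]
   → F = (12, 12)

B = (10, 9)
F = (12, 12)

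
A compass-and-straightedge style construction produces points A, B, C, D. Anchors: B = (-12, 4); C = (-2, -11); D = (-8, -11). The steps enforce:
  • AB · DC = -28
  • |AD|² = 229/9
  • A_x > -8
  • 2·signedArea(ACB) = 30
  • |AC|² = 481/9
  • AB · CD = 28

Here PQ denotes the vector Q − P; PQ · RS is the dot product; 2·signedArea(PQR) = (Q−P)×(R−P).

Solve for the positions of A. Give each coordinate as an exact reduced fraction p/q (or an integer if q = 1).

A = (-22/3, -6)

1. A_x = -22/3  [2·signedArea(ACB) = 30 ∩ AB · DC = -28]
2. A_y = -6  [2·signedArea(ACB) = 30 ∩ AB · DC = -28]
   → A = (-22/3, -6)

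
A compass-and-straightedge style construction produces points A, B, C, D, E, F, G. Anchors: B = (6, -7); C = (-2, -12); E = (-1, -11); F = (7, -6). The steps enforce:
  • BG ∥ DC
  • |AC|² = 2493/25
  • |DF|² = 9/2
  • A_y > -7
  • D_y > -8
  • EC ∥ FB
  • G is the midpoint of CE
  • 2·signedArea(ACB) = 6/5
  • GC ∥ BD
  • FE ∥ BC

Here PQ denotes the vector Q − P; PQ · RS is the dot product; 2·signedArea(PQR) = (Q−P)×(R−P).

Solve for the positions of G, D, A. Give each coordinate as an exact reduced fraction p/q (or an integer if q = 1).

1. G_x = -3/2  [G is the midpoint of CE]
2. G_y = -23/2  [G is the midpoint of CE]
   → G = (-3/2, -23/2)
3. D_x = 11/2  [BG ∥ DC ∩ GC ∥ BD]
4. D_y = -15/2  [BG ∥ DC ∩ GC ∥ BD]
   → D = (11/2, -15/2)
5. A_x = 32/5  [line -5·x + 8·y + 424/5 = 0 ∩ |AC|² = 2493/25]
6. A_y = -33/5  [line -5·x + 8·y + 424/5 = 0 ∩ |AC|² = 2493/25]
   → A = (32/5, -33/5)

A = (32/5, -33/5)
D = (11/2, -15/2)
G = (-3/2, -23/2)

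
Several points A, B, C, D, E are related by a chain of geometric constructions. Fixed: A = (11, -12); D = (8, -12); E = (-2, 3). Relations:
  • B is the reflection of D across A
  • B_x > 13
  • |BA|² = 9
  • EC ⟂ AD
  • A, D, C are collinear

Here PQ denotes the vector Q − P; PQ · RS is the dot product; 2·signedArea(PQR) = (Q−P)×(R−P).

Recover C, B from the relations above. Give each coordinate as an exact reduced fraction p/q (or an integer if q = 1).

B = (14, -12)
C = (-2, -12)

1. C_x = -2  [A, D, C are collinear ∩ EC ⟂ AD]
2. C_y = -12  [A, D, C are collinear ∩ EC ⟂ AD]
   → C = (-2, -12)
3. B_x = 14  [B is the reflection of D across A]
4. B_y = -12  [B is the reflection of D across A]
   → B = (14, -12)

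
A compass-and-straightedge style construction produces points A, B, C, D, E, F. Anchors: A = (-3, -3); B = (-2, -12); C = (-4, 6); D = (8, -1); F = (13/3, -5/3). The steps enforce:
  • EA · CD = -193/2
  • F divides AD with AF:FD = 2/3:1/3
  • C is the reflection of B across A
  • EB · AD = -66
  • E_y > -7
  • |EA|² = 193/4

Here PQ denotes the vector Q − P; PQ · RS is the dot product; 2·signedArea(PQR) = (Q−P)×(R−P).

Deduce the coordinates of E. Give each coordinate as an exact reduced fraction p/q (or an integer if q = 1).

1. E_x = 3  [EA · CD = -193/2 ∩ EB · AD = -66]
2. E_y = -13/2  [EA · CD = -193/2 ∩ EB · AD = -66]
   → E = (3, -13/2)

E = (3, -13/2)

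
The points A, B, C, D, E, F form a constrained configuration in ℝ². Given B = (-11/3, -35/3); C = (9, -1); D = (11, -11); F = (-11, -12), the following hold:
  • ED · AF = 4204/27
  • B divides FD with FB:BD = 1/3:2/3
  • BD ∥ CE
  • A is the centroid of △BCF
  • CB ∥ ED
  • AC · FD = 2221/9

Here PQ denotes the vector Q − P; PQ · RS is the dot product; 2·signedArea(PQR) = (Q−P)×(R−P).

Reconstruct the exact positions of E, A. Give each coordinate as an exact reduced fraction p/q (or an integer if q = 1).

A = (-17/9, -74/9)
E = (71/3, -1/3)

1. E_x = 71/3  [CB ∥ ED ∩ BD ∥ CE]
2. E_y = -1/3  [CB ∥ ED ∩ BD ∥ CE]
   → E = (71/3, -1/3)
3. A_x = -17/9  [A is the centroid of △BCF]
4. A_y = -74/9  [A is the centroid of △BCF]
   → A = (-17/9, -74/9)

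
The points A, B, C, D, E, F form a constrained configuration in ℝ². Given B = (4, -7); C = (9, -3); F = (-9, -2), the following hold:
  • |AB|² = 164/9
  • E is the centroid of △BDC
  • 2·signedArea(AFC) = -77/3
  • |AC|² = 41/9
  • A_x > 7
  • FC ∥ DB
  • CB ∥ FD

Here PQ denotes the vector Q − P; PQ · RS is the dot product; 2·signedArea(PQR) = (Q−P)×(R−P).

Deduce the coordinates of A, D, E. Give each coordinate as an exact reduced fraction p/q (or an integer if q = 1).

1. A_x = 22/3  [line 1·x + 18·y + 212/3 = 0 ∩ |AB|² = 164/9]
2. A_y = -13/3  [line 1·x + 18·y + 212/3 = 0 ∩ |AB|² = 164/9]
   → A = (22/3, -13/3)
3. D_x = -14  [FC ∥ DB ∩ CB ∥ FD]
4. D_y = -6  [FC ∥ DB ∩ CB ∥ FD]
   → D = (-14, -6)
5. E_x = -1/3  [E is the centroid of △BDC]
6. E_y = -16/3  [E is the centroid of △BDC]
   → E = (-1/3, -16/3)

A = (22/3, -13/3)
D = (-14, -6)
E = (-1/3, -16/3)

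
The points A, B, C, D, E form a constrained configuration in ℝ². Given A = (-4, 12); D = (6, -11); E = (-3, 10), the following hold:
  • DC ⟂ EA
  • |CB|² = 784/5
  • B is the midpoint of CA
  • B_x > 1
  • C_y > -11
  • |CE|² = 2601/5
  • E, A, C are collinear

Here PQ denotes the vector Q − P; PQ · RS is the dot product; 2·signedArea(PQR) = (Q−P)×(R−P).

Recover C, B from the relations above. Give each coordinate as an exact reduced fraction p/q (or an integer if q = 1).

B = (8/5, 4/5)
C = (36/5, -52/5)

1. C_x = 36/5  [E, A, C are collinear ∩ DC ⟂ EA]
2. C_y = -52/5  [E, A, C are collinear ∩ DC ⟂ EA]
   → C = (36/5, -52/5)
3. B_x = 8/5  [B is the midpoint of CA]
4. B_y = 4/5  [B is the midpoint of CA]
   → B = (8/5, 4/5)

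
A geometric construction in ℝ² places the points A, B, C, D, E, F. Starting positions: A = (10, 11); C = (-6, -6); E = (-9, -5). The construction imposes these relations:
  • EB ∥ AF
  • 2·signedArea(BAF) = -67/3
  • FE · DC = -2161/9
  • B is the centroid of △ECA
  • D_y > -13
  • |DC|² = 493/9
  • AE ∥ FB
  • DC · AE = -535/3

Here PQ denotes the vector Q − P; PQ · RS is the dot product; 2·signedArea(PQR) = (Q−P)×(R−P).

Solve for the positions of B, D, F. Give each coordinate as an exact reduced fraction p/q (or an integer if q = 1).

B = (-5/3, 0)
D = (-31/3, -12)
F = (52/3, 16)

1. B_x = -5/3  [B is the centroid of △ECA]
2. B_y = 0  [B is the centroid of △ECA]
   → B = (-5/3, 0)
3. F_x = 52/3  [AE ∥ FB ∩ EB ∥ AF]
4. F_y = 16  [AE ∥ FB ∩ EB ∥ AF]
   → F = (52/3, 16)
5. D_x = -31/3  [DC · AE = -535/3 ∩ FE · DC = -2161/9]
6. D_y = -12  [DC · AE = -535/3 ∩ FE · DC = -2161/9]
   → D = (-31/3, -12)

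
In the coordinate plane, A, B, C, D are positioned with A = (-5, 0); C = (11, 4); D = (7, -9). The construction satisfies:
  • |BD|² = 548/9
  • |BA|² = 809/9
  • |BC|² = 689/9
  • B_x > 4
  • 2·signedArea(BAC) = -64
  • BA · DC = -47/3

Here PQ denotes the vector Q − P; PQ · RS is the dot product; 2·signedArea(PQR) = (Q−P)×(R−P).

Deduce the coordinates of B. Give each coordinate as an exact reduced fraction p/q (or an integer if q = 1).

1. B_x = 13/3  [2·signedArea(BAC) = -64 ∩ BA · DC = -47/3]
2. B_y = -5/3  [2·signedArea(BAC) = -64 ∩ BA · DC = -47/3]
   → B = (13/3, -5/3)

B = (13/3, -5/3)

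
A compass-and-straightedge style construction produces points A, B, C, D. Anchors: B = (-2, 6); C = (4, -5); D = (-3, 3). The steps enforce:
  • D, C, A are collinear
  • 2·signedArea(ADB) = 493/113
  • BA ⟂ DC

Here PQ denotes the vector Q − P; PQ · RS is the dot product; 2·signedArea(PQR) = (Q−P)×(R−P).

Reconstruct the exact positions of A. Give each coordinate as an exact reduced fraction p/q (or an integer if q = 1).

1. A_x = -458/113  [D, C, A are collinear ∩ BA ⟂ DC]
2. A_y = 475/113  [D, C, A are collinear ∩ BA ⟂ DC]
   → A = (-458/113, 475/113)

A = (-458/113, 475/113)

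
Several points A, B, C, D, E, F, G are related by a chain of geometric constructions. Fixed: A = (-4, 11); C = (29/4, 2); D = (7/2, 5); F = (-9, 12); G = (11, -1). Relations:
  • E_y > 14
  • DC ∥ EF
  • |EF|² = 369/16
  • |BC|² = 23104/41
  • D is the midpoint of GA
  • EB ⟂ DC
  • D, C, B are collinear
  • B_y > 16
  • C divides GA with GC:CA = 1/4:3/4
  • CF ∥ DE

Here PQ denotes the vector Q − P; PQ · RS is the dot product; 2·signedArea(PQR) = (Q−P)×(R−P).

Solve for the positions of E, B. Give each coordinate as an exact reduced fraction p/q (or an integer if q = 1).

B = (-1851/164, 690/41)
E = (-51/4, 15)

1. E_x = -51/4  [DC ∥ EF ∩ CF ∥ DE]
2. E_y = 15  [DC ∥ EF ∩ CF ∥ DE]
   → E = (-51/4, 15)
3. B_x = -1851/164  [D, C, B are collinear ∩ EB ⟂ DC]
4. B_y = 690/41  [D, C, B are collinear ∩ EB ⟂ DC]
   → B = (-1851/164, 690/41)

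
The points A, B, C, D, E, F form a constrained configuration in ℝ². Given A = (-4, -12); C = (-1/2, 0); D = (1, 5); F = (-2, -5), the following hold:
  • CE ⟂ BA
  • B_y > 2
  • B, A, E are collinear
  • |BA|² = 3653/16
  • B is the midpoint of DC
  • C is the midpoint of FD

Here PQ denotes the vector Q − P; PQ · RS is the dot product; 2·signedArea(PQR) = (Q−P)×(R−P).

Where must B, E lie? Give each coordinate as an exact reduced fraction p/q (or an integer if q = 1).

1. B_x = 1/4  [B is the midpoint of DC]
2. B_y = 5/2  [B is the midpoint of DC]
   → B = (1/4, 5/2)
3. E_x = -3537/7306  [B, A, E are collinear ∩ CE ⟂ BA]
4. E_y = -17/3653  [B, A, E are collinear ∩ CE ⟂ BA]
   → E = (-3537/7306, -17/3653)

B = (1/4, 5/2)
E = (-3537/7306, -17/3653)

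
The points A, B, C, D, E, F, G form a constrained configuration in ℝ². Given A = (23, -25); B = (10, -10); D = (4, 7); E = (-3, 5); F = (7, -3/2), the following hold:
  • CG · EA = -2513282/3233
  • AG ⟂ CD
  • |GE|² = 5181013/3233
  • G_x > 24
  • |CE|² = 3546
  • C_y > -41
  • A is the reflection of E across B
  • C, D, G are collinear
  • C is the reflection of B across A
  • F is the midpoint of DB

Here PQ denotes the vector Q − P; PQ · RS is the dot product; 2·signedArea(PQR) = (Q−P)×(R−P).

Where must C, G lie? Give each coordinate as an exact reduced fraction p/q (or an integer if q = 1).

C = (36, -40)
G = (80516/3233, -76633/3233)

1. C_x = 36  [C is the reflection of B across A]
2. C_y = -40  [C is the reflection of B across A]
   → C = (36, -40)
3. G_x = 80516/3233  [C, D, G are collinear ∩ AG ⟂ CD]
4. G_y = -76633/3233  [C, D, G are collinear ∩ AG ⟂ CD]
   → G = (80516/3233, -76633/3233)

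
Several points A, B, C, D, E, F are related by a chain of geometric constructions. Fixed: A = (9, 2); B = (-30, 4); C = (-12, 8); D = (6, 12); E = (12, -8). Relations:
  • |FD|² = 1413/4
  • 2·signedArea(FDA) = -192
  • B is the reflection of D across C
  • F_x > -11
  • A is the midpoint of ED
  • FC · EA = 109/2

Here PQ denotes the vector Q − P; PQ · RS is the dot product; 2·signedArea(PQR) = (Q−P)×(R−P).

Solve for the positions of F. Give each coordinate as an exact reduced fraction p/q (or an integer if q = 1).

F = (-21/2, 3)

1. F_x = -21/2  [2·signedArea(FDA) = -192 ∩ FC · EA = 109/2]
2. F_y = 3  [2·signedArea(FDA) = -192 ∩ FC · EA = 109/2]
   → F = (-21/2, 3)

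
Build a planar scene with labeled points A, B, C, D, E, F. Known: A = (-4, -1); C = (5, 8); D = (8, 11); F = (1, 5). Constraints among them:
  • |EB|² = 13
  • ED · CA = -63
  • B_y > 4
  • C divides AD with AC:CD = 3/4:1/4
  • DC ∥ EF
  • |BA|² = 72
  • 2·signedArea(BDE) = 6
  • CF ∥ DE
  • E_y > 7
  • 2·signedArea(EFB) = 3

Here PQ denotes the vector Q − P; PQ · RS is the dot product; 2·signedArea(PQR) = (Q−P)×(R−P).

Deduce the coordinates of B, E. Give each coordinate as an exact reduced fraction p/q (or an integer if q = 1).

B = (2, 5)
E = (4, 8)

1. E_x = 4  [DC ∥ EF ∩ CF ∥ DE]
2. E_y = 8  [DC ∥ EF ∩ CF ∥ DE]
   → E = (4, 8)
3. B_x = 2  [2·signedArea(BDE) = 6 ∩ 2·signedArea(EFB) = 3]
4. B_y = 5  [2·signedArea(BDE) = 6 ∩ 2·signedArea(EFB) = 3]
   → B = (2, 5)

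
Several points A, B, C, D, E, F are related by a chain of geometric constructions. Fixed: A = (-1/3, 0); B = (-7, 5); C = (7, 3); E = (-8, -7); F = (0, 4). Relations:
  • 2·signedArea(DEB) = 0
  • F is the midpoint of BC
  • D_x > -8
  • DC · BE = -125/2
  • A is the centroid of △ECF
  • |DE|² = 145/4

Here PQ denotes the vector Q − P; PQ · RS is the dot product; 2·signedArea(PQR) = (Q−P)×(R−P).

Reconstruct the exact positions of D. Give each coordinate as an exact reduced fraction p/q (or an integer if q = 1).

D = (-15/2, -1)

1. D_x = -15/2  [2·signedArea(DEB) = 0 ∩ DC · BE = -125/2]
2. D_y = -1  [2·signedArea(DEB) = 0 ∩ DC · BE = -125/2]
   → D = (-15/2, -1)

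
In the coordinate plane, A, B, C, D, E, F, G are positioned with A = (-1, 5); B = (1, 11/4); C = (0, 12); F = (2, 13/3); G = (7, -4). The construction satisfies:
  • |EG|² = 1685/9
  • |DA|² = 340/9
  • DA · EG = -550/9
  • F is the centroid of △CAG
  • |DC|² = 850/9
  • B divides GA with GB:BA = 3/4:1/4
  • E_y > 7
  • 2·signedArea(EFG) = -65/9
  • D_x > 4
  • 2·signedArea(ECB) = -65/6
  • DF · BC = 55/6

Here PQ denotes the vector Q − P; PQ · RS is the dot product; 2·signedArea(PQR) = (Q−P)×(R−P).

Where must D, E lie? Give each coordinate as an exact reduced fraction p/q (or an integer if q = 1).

D = (5, 11/3)
E = (-2/3, 22/3)

1. D_x = 5  [line 1·x + -37/4·y + 347/12 = 0 ∩ |DA|² = 340/9]
2. D_y = 11/3  [line 1·x + -37/4·y + 347/12 = 0 ∩ |DA|² = 340/9]
   → D = (5, 11/3)
3. E_x = -2/3  [2·signedArea(EFG) = -65/9 ∩ DA · EG = -550/9]
4. E_y = 22/3  [2·signedArea(EFG) = -65/9 ∩ DA · EG = -550/9]
   → E = (-2/3, 22/3)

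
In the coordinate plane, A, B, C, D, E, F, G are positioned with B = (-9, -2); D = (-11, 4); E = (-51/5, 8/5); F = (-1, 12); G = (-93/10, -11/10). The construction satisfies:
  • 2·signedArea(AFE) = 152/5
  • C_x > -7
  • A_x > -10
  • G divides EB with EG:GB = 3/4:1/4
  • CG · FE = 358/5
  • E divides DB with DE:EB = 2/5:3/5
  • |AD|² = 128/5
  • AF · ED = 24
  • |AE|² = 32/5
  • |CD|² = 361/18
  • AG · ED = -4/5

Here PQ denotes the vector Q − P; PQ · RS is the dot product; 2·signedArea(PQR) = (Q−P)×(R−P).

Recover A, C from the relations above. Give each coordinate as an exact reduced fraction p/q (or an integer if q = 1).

1. A_x = -47/5  [AG · ED = -4/5 ∩ 2·signedArea(AFE) = 152/5]
2. A_y = -4/5  [AG · ED = -4/5 ∩ 2·signedArea(AFE) = 152/5]
   → A = (-47/5, -4/5)
3. C_x = -197/30  [line 46/5·x + 52/5·y + 127/5 = 0 ∩ |CD|² = 361/18]
4. C_y = 101/30  [line 46/5·x + 52/5·y + 127/5 = 0 ∩ |CD|² = 361/18]
   → C = (-197/30, 101/30)

A = (-47/5, -4/5)
C = (-197/30, 101/30)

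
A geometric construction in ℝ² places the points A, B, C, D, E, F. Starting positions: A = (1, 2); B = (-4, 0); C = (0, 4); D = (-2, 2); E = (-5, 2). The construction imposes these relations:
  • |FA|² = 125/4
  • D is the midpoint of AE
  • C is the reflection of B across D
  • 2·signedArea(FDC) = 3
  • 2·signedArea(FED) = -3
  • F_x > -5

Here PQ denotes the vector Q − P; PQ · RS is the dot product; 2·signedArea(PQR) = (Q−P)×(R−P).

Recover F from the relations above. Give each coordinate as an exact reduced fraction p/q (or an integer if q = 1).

F = (-9/2, 1)

1. F_x = -9/2  [2·signedArea(FED) = -3 ∩ 2·signedArea(FDC) = 3]
2. F_y = 1  [2·signedArea(FED) = -3 ∩ 2·signedArea(FDC) = 3]
   → F = (-9/2, 1)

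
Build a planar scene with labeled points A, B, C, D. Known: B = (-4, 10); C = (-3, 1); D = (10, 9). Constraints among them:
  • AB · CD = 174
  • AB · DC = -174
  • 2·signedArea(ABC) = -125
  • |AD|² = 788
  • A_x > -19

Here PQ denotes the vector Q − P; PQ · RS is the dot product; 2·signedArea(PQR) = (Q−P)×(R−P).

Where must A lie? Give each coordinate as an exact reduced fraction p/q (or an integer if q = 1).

1. A_x = -18  [2·signedArea(ABC) = -125 ∩ AB · DC = -174]
2. A_y = 11  [2·signedArea(ABC) = -125 ∩ AB · DC = -174]
   → A = (-18, 11)

A = (-18, 11)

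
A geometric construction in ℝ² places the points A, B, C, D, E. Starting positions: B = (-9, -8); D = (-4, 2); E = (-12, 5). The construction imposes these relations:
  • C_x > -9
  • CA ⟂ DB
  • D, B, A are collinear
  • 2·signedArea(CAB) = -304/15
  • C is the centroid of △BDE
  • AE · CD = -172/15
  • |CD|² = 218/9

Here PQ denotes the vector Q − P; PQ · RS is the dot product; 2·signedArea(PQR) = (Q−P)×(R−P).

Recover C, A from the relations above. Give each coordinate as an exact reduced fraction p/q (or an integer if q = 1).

1. C_x = -25/3  [C is the centroid of △BDE]
2. C_y = -1/3  [C is the centroid of △BDE]
   → C = (-25/3, -1/3)
3. A_x = -29/5  [D, B, A are collinear ∩ CA ⟂ DB]
4. A_y = -8/5  [D, B, A are collinear ∩ CA ⟂ DB]
   → A = (-29/5, -8/5)

A = (-29/5, -8/5)
C = (-25/3, -1/3)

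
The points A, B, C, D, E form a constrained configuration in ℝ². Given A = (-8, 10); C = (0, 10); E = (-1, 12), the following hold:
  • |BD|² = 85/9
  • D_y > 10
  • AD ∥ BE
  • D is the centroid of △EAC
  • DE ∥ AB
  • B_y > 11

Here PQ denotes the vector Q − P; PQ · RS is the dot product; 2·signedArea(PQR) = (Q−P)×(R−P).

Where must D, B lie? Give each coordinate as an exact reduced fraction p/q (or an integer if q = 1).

B = (-6, 34/3)
D = (-3, 32/3)

1. D_x = -3  [D is the centroid of △EAC]
2. D_y = 32/3  [D is the centroid of △EAC]
   → D = (-3, 32/3)
3. B_x = -6  [AD ∥ BE ∩ DE ∥ AB]
4. B_y = 34/3  [AD ∥ BE ∩ DE ∥ AB]
   → B = (-6, 34/3)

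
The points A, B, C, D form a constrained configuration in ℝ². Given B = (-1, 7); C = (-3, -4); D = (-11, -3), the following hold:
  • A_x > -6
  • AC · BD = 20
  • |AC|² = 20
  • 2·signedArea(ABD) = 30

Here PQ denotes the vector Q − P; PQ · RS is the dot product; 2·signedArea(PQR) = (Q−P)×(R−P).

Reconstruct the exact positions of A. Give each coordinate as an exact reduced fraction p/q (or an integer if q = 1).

1. A_x = -5  [AC · BD = 20 ∩ 2·signedArea(ABD) = 30]
2. A_y = 0  [AC · BD = 20 ∩ 2·signedArea(ABD) = 30]
   → A = (-5, 0)

A = (-5, 0)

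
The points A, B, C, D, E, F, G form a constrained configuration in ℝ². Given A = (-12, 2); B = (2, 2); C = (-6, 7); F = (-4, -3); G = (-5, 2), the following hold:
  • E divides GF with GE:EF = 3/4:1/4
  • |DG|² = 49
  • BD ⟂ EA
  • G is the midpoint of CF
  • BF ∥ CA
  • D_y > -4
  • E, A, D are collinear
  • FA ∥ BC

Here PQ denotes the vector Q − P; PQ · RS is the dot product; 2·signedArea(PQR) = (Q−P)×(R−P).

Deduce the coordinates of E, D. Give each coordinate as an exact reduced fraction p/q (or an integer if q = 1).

D = (-389/593, -2069/593)
E = (-17/4, -7/4)

1. E_x = -17/4  [E divides GF with GE:EF = 3/4:1/4]
2. E_y = -7/4  [E divides GF with GE:EF = 3/4:1/4]
   → E = (-17/4, -7/4)
3. D_x = -389/593  [E, A, D are collinear ∩ BD ⟂ EA]
4. D_y = -2069/593  [E, A, D are collinear ∩ BD ⟂ EA]
   → D = (-389/593, -2069/593)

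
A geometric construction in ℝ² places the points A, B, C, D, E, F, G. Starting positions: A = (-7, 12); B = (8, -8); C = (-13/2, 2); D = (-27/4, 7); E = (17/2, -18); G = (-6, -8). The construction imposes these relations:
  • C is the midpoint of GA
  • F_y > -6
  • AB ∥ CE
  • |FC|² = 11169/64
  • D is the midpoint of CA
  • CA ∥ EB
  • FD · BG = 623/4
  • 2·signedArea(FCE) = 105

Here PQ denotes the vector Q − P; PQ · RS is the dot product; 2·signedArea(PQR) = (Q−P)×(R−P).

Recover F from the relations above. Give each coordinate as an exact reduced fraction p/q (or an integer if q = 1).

1. F_x = 35/8  [2·signedArea(FCE) = 105 ∩ FD · BG = 623/4]
2. F_y = -11/2  [2·signedArea(FCE) = 105 ∩ FD · BG = 623/4]
   → F = (35/8, -11/2)

F = (35/8, -11/2)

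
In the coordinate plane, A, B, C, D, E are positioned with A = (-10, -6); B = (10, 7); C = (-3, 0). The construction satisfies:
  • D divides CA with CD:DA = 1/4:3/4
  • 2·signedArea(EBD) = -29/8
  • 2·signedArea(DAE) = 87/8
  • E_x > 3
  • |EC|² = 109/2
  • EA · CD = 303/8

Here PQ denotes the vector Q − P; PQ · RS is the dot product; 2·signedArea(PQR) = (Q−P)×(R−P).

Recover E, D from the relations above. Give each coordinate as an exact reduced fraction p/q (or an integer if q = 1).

1. D_x = -19/4  [D divides CA with CD:DA = 1/4:3/4]
2. D_y = -3/2  [D divides CA with CD:DA = 1/4:3/4]
   → D = (-19/4, -3/2)
3. E_x = 7/2  [2·signedArea(EBD) = -29/8 ∩ 2·signedArea(DAE) = 87/8]
4. E_y = 7/2  [2·signedArea(EBD) = -29/8 ∩ 2·signedArea(DAE) = 87/8]
   → E = (7/2, 7/2)

D = (-19/4, -3/2)
E = (7/2, 7/2)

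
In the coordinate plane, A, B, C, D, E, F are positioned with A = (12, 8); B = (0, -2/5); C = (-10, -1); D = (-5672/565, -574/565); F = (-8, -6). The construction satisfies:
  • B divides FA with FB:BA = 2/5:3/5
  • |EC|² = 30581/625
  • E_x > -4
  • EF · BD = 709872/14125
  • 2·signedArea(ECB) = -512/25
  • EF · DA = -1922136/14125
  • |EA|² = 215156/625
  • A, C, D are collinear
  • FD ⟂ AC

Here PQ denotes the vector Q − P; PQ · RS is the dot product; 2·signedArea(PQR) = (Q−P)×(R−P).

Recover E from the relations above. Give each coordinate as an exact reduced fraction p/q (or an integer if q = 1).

1. E_x = -16/5  [2·signedArea(ECB) = -512/25 ∩ EF · DA = -1922136/14125]
2. E_y = -66/25  [2·signedArea(ECB) = -512/25 ∩ EF · DA = -1922136/14125]
   → E = (-16/5, -66/25)

E = (-16/5, -66/25)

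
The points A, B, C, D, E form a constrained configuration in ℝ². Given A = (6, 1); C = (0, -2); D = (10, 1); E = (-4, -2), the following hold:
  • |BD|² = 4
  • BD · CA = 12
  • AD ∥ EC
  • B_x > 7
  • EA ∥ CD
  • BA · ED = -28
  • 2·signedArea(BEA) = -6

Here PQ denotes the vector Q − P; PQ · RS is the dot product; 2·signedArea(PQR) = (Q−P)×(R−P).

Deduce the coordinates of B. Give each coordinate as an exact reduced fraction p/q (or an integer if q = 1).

1. B_x = 8  [2·signedArea(BEA) = -6 ∩ BA · ED = -28]
2. B_y = 1  [2·signedArea(BEA) = -6 ∩ BA · ED = -28]
   → B = (8, 1)

B = (8, 1)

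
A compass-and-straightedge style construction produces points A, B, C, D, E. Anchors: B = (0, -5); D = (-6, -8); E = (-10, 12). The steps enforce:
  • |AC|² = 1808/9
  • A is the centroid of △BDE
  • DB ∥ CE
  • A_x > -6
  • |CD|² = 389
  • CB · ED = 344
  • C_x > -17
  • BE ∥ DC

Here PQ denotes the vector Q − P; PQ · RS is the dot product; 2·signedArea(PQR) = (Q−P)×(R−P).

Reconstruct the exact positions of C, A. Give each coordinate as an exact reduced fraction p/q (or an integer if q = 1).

1. C_x = -16  [DB ∥ CE ∩ BE ∥ DC]
2. C_y = 9  [DB ∥ CE ∩ BE ∥ DC]
   → C = (-16, 9)
3. A_x = -16/3  [A is the centroid of △BDE]
4. A_y = -1/3  [A is the centroid of △BDE]
   → A = (-16/3, -1/3)

A = (-16/3, -1/3)
C = (-16, 9)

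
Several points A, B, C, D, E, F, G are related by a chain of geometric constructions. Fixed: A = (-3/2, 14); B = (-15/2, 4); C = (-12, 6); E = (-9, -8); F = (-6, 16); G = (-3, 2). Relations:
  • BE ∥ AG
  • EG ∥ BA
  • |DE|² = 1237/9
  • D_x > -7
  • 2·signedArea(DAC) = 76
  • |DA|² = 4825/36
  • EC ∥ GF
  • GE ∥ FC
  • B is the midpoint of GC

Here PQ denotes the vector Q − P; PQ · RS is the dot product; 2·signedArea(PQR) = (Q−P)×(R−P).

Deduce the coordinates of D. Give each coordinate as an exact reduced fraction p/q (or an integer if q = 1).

D = (-6, 10/3)

1. D_x = -6  [line 8·x + -21/2·y + 83 = 0 ∩ |DE|² = 1237/9]
2. D_y = 10/3  [line 8·x + -21/2·y + 83 = 0 ∩ |DE|² = 1237/9]
   → D = (-6, 10/3)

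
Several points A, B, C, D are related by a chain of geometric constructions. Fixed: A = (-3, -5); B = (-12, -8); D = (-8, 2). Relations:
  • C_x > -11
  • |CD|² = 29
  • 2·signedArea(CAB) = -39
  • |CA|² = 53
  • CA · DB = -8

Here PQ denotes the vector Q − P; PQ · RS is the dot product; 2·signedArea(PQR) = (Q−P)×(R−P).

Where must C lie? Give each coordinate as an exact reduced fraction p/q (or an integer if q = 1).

1. C_x = -10  [2·signedArea(CAB) = -39 ∩ CA · DB = -8]
2. C_y = -3  [2·signedArea(CAB) = -39 ∩ CA · DB = -8]
   → C = (-10, -3)

C = (-10, -3)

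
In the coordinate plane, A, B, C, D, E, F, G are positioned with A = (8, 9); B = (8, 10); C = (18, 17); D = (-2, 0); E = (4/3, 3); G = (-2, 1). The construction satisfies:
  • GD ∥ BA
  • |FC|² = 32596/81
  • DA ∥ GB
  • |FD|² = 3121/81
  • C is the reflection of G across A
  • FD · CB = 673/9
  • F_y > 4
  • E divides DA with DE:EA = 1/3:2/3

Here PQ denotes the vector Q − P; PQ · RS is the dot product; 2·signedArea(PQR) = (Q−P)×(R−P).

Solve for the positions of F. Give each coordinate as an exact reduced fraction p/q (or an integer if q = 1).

1. F_x = 22/9  [line 10·x + 7·y + -493/9 = 0 ∩ |FD|² = 3121/81]
2. F_y = 13/3  [line 10·x + 7·y + -493/9 = 0 ∩ |FD|² = 3121/81]
   → F = (22/9, 13/3)

F = (22/9, 13/3)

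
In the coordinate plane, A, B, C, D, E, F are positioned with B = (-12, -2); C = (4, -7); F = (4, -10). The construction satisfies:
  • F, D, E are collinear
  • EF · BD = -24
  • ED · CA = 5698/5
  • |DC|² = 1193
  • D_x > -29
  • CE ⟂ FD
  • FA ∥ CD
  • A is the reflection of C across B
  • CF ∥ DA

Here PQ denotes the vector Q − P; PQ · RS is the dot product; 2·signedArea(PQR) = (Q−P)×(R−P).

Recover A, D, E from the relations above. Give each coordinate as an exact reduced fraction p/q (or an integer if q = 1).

1. A_x = -28  [A is the reflection of C across B]
2. A_y = 3  [A is the reflection of C across B]
   → A = (-28, 3)
3. D_x = -28  [CF ∥ DA ∩ FA ∥ CD]
4. D_y = 6  [CF ∥ DA ∩ FA ∥ CD]
   → D = (-28, 6)
5. E_x = 14/5  [F, D, E are collinear ∩ CE ⟂ FD]
6. E_y = -47/5  [F, D, E are collinear ∩ CE ⟂ FD]
   → E = (14/5, -47/5)

A = (-28, 3)
D = (-28, 6)
E = (14/5, -47/5)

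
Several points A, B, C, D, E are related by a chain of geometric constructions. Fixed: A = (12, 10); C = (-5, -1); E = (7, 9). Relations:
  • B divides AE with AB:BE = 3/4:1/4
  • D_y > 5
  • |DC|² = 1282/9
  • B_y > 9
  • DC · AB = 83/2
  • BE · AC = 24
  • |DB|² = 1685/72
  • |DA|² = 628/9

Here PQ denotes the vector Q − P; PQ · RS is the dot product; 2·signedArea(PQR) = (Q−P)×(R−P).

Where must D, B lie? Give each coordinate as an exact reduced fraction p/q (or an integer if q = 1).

B = (33/4, 37/4)
D = (14/3, 6)

1. B_x = 33/4  [B divides AE with AB:BE = 3/4:1/4]
2. B_y = 37/4  [B divides AE with AB:BE = 3/4:1/4]
   → B = (33/4, 37/4)
3. D_x = 14/3  [line 15/4·x + 3/4·y + -22 = 0 ∩ |DC|² = 1282/9]
4. D_y = 6  [line 15/4·x + 3/4·y + -22 = 0 ∩ |DC|² = 1282/9]
   → D = (14/3, 6)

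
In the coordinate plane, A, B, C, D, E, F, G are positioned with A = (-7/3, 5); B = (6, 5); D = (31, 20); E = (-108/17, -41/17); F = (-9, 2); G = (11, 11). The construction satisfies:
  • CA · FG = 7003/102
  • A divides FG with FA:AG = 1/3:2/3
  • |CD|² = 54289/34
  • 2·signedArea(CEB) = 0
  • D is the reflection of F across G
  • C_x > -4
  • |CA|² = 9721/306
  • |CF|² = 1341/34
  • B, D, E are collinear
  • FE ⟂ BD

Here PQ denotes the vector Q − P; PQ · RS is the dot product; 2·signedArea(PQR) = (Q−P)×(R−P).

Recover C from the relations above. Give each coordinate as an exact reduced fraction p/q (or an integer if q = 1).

1. C_x = -111/34  [2·signedArea(CEB) = 0 ∩ CA · FG = 7003/102]
2. C_y = -19/34  [2·signedArea(CEB) = 0 ∩ CA · FG = 7003/102]
   → C = (-111/34, -19/34)

C = (-111/34, -19/34)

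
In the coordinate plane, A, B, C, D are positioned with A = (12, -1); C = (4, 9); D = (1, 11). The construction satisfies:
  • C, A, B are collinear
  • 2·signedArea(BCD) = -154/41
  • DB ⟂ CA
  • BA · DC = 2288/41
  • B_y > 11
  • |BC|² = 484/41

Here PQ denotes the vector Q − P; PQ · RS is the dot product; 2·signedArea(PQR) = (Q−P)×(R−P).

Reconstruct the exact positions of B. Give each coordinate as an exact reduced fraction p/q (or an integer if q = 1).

1. B_x = 76/41  [C, A, B are collinear ∩ DB ⟂ CA]
2. B_y = 479/41  [C, A, B are collinear ∩ DB ⟂ CA]
   → B = (76/41, 479/41)

B = (76/41, 479/41)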